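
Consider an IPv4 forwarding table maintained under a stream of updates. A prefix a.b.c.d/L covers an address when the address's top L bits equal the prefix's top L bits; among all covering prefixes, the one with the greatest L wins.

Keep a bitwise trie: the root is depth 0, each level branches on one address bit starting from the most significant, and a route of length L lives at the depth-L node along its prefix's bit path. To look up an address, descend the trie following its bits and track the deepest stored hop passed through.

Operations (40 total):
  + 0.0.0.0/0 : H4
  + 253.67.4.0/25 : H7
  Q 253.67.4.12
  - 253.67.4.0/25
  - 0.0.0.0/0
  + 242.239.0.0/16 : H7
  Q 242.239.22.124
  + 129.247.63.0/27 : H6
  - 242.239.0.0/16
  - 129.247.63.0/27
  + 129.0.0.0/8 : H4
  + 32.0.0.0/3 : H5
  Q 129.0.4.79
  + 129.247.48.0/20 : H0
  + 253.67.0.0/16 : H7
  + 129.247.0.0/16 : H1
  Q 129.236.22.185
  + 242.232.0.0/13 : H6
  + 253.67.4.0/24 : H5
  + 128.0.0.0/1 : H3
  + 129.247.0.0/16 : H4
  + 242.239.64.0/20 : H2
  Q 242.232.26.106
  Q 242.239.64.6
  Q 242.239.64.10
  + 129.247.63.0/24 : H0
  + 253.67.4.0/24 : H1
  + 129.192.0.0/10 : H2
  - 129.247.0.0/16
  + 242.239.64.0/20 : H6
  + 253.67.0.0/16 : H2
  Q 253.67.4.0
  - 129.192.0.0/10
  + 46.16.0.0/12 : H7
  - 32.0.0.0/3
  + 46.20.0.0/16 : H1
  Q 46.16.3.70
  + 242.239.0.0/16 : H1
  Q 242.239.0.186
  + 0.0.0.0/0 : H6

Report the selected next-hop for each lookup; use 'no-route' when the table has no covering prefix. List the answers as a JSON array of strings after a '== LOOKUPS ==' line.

Process each operation:
  add 0.0.0.0/0 -> H4 at depth 0
  add 253.67.4.0/25 -> H7 at depth 25
  Q 253.67.4.12: descend 1111110101000011000001000 ; hops seen [H4,H7] ; pick H7
  del 253.67.4.0/25 (clear depth 25)
  del 0.0.0.0/0 (clear depth 0)
  add 242.239.0.0/16 -> H7 at depth 16
  Q 242.239.22.124: descend 1111001011101111 ; hops seen [H7] ; pick H7
  add 129.247.63.0/27 -> H6 at depth 27
  del 242.239.0.0/16 (clear depth 16)
  del 129.247.63.0/27 (clear depth 27)
  add 129.0.0.0/8 -> H4 at depth 8
  add 32.0.0.0/3 -> H5 at depth 3
  Q 129.0.4.79: descend 10000001 ; hops seen [H4] ; pick H4
  add 129.247.48.0/20 -> H0 at depth 20
  add 253.67.0.0/16 -> H7 at depth 16
  add 129.247.0.0/16 -> H1 at depth 16
  Q 129.236.22.185: descend 10000001111 ; hops seen [H4] ; pick H4
  add 242.232.0.0/13 -> H6 at depth 13
  add 253.67.4.0/24 -> H5 at depth 24
  add 128.0.0.0/1 -> H3 at depth 1
  add 129.247.0.0/16 -> H4 at depth 16
  add 242.239.64.0/20 -> H2 at depth 20
  Q 242.232.26.106: descend 1111001011101 ; hops seen [H3,H6] ; pick H6
  Q 242.239.64.6: descend 11110010111011110100 ; hops seen [H3,H6,H2] ; pick H2
  Q 242.239.64.10: descend 11110010111011110100 ; hops seen [H3,H6,H2] ; pick H2
  add 129.247.63.0/24 -> H0 at depth 24
  add 253.67.4.0/24 -> H1 at depth 24
  add 129.192.0.0/10 -> H2 at depth 10
  del 129.247.0.0/16 (clear depth 16)
  add 242.239.64.0/20 -> H6 at depth 20
  add 253.67.0.0/16 -> H2 at depth 16
  Q 253.67.4.0: descend 1111110101000011000001000 ; hops seen [H3,H2,H1] ; pick H1
  del 129.192.0.0/10 (clear depth 10)
  add 46.16.0.0/12 -> H7 at depth 12
  del 32.0.0.0/3 (clear depth 3)
  add 46.20.0.0/16 -> H1 at depth 16
  Q 46.16.3.70: descend 0010111000010 ; hops seen [H7] ; pick H7
  add 242.239.0.0/16 -> H1 at depth 16
  Q 242.239.0.186: descend 11110010111011110 ; hops seen [H3,H6,H1] ; pick H1
  add 0.0.0.0/0 -> H6 at depth 0

== LOOKUPS ==
["H7","H7","H4","H4","H6","H2","H2","H1","H7","H1"]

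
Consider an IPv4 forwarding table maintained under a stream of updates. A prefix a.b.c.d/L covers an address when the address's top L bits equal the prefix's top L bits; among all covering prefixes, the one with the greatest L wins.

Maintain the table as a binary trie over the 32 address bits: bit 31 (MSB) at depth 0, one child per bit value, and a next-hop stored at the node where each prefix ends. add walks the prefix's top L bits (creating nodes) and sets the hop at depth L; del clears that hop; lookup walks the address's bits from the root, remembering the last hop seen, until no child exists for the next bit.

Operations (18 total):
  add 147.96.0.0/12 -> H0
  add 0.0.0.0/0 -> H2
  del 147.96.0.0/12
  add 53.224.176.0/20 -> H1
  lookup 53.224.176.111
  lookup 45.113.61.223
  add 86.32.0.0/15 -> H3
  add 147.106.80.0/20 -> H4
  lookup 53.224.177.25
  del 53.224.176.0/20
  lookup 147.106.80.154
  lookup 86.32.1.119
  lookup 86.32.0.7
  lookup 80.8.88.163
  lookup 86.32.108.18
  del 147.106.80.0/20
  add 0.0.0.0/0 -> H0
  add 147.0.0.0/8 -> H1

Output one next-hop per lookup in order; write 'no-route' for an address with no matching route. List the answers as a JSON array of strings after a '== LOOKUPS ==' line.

Process each operation:
  add 147.96.0.0/12 -> H0 at depth 12
  add 0.0.0.0/0 -> H2 at depth 0
  - 147.96.0.0/12 clear@12
  add 53.224.176.0/20 -> H1 at depth 20
  lookup 53.224.176.111: bits 00110101111000001011 walk d0:H2→d1:-→d2:-→d3:-→d4:-→d5:-→d6:-→d7:-→d8:-→d9:-→d10:-→d11:-→d12:-→d13:-→d14:-→d15:-→d16:-→d17:-→d18:-→d19:-→d20:H1 -> H1
  lookup 45.113.61.223: bits 001 walk d0:H2→d1:-→d2:-→d3:- -> H2
  add 86.32.0.0/15 -> H3 at depth 15
  add 147.106.80.0/20 -> H4 at depth 20
  lookup 53.224.177.25: bits 00110101111000001011 walk d0:H2→d1:-→d2:-→d3:-→d4:-→d5:-→d6:-→d7:-→d8:-→d9:-→d10:-→d11:-→d12:-→d13:-→d14:-→d15:-→d16:-→d17:-→d18:-→d19:-→d20:H1 -> H1
  - 53.224.176.0/20 clear@20
  lookup 147.106.80.154: bits 10010011011010100101 walk d0:H2→d1:-→d2:-→d3:-→d4:-→d5:-→d6:-→d7:-→d8:-→d9:-→d10:-→d11:-→d12:-→d13:-→d14:-→d15:-→d16:-→d17:-→d18:-→d19:-→d20:H4 -> H4
  lookup 86.32.1.119: bits 010101100010000 walk d0:H2→d1:-→d2:-→d3:-→d4:-→d5:-→d6:-→d7:-→d8:-→d9:-→d10:-→d11:-→d12:-→d13:-→d14:-→d15:H3 -> H3
  lookup 86.32.0.7: bits 010101100010000 walk d0:H2→d1:-→d2:-→d3:-→d4:-→d5:-→d6:-→d7:-→d8:-→d9:-→d10:-→d11:-→d12:-→d13:-→d14:-→d15:H3 -> H3
  lookup 80.8.88.163: bits 01010 walk d0:H2→d1:-→d2:-→d3:-→d4:-→d5:- -> H2
  lookup 86.32.108.18: bits 010101100010000 walk d0:H2→d1:-→d2:-→d3:-→d4:-→d5:-→d6:-→d7:-→d8:-→d9:-→d10:-→d11:-→d12:-→d13:-→d14:-→d15:H3 -> H3
  - 147.106.80.0/20 clear@20
  add 0.0.0.0/0 -> H0 at depth 0
  add 147.0.0.0/8 -> H1 at depth 8

== LOOKUPS ==
["H1","H2","H1","H4","H3","H3","H2","H3"]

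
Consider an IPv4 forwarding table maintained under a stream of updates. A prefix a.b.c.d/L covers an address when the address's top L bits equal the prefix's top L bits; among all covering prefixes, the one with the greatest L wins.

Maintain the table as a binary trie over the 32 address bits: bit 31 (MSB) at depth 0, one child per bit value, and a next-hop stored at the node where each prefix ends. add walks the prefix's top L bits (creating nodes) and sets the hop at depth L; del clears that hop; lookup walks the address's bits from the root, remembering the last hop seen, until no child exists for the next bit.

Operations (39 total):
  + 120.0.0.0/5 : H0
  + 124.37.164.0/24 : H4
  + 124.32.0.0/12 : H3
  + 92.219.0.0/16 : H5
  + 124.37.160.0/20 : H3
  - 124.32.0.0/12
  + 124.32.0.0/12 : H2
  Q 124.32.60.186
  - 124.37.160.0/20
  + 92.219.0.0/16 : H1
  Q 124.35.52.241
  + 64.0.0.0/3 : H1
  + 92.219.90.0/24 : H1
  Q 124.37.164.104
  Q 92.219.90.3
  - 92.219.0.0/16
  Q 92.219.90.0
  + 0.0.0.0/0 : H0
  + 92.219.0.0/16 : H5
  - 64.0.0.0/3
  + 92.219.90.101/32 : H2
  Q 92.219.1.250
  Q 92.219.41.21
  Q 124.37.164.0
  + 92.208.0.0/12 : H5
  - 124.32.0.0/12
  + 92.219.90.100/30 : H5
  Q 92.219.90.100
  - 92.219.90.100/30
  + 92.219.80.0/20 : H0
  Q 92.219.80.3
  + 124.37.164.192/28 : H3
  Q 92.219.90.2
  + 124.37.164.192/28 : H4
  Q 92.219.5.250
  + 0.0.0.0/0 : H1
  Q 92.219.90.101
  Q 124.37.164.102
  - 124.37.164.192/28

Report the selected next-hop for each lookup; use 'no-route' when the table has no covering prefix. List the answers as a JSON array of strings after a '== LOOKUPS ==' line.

Trace:
  add 120.0.0.0/5 -> H0 at depth 5
  add 124.37.164.0/24 -> H4 at depth 24
  add 124.32.0.0/12 -> H3 at depth 12
  add 92.219.0.0/16 -> H5 at depth 16
  add 124.37.160.0/20 -> H3 at depth 20
  del 124.32.0.0/12 (clear depth 12)
  add 124.32.0.0/12 -> H2 at depth 12
  ? 124.32.60.186  path d0:-→d1:-→d2:-→d3:-→d4:-→d5:H0→d6:-→d7:-→d8:-→d9:-→d10:-→d11:-→d12:H2→d13:-  best=H2
  del 124.37.160.0/20 (clear depth 20)
  add 92.219.0.0/16 -> H1 at depth 16
  ? 124.35.52.241  path d0:-→d1:-→d2:-→d3:-→d4:-→d5:H0→d6:-→d7:-→d8:-→d9:-→d10:-→d11:-→d12:H2→d13:-  best=H2
  add 64.0.0.0/3 -> H1 at depth 3
  add 92.219.90.0/24 -> H1 at depth 24
  ? 124.37.164.104  path d0:-→d1:-→d2:-→d3:-→d4:-→d5:H0→d6:-→d7:-→d8:-→d9:-→d10:-→d11:-→d12:H2→d13:-→d14:-→d15:-→d16:-→d17:-→d18:-→d19:-→d20:-→d21:-→d22:-→d23:-→d24:H4  best=H4
  ? 92.219.90.3  path d0:-→d1:-→d2:-→d3:H1→d4:-→d5:-→d6:-→d7:-→d8:-→d9:-→d10:-→d11:-→d12:-→d13:-→d14:-→d15:-→d16:H1→d17:-→d18:-→d19:-→d20:-→d21:-→d22:-→d23:-→d24:H1  best=H1
  del 92.219.0.0/16 (clear depth 16)
  ? 92.219.90.0  path d0:-→d1:-→d2:-→d3:H1→d4:-→d5:-→d6:-→d7:-→d8:-→d9:-→d10:-→d11:-→d12:-→d13:-→d14:-→d15:-→d16:-→d17:-→d18:-→d19:-→d20:-→d21:-→d22:-→d23:-→d24:H1  best=H1
  add 0.0.0.0/0 -> H0 at depth 0
  add 92.219.0.0/16 -> H5 at depth 16
  del 64.0.0.0/3 (clear depth 3)
  add 92.219.90.101/32 -> H2 at depth 32
  ? 92.219.1.250  path d0:H0→d1:-→d2:-→d3:-→d4:-→d5:-→d6:-→d7:-→d8:-→d9:-→d10:-→d11:-→d12:-→d13:-→d14:-→d15:-→d16:H5→d17:-  best=H5
  ? 92.219.41.21  path d0:H0→d1:-→d2:-→d3:-→d4:-→d5:-→d6:-→d7:-→d8:-→d9:-→d10:-→d11:-→d12:-→d13:-→d14:-→d15:-→d16:H5→d17:-  best=H5
  ? 124.37.164.0  path d0:H0→d1:-→d2:-→d3:-→d4:-→d5:H0→d6:-→d7:-→d8:-→d9:-→d10:-→d11:-→d12:H2→d13:-→d14:-→d15:-→d16:-→d17:-→d18:-→d19:-→d20:-→d21:-→d22:-→d23:-→d24:H4  best=H4
  add 92.208.0.0/12 -> H5 at depth 12
  del 124.32.0.0/12 (clear depth 12)
  add 92.219.90.100/30 -> H5 at depth 30
  ? 92.219.90.100  path d0:H0→d1:-→d2:-→d3:-→d4:-→d5:-→d6:-→d7:-→d8:-→d9:-→d10:-→d11:-→d12:H5→d13:-→d14:-→d15:-→d16:H5→d17:-→d18:-→d19:-→d20:-→d21:-→d22:-→d23:-→d24:H1→d25:-→d26:-→d27:-→d28:-→d29:-→d30:H5→d31:-  best=H5
  del 92.219.90.100/30 (clear depth 30)
  add 92.219.80.0/20 -> H0 at depth 20
  ? 92.219.80.3  path d0:H0→d1:-→d2:-→d3:-→d4:-→d5:-→d6:-→d7:-→d8:-→d9:-→d10:-→d11:-→d12:H5→d13:-→d14:-→d15:-→d16:H5→d17:-→d18:-→d19:-→d20:H0  best=H0
  add 124.37.164.192/28 -> H3 at depth 28
  ? 92.219.90.2  path d0:H0→d1:-→d2:-→d3:-→d4:-→d5:-→d6:-→d7:-→d8:-→d9:-→d10:-→d11:-→d12:H5→d13:-→d14:-→d15:-→d16:H5→d17:-→d18:-→d19:-→d20:H0→d21:-→d22:-→d23:-→d24:H1→d25:-  best=H1
  add 124.37.164.192/28 -> H4 at depth 28
  ? 92.219.5.250  path d0:H0→d1:-→d2:-→d3:-→d4:-→d5:-→d6:-→d7:-→d8:-→d9:-→d10:-→d11:-→d12:H5→d13:-→d14:-→d15:-→d16:H5→d17:-  best=H5
  add 0.0.0.0/0 -> H1 at depth 0
  ? 92.219.90.101  path d0:H1→d1:-→d2:-→d3:-→d4:-→d5:-→d6:-→d7:-→d8:-→d9:-→d10:-→d11:-→d12:H5→d13:-→d14:-→d15:-→d16:H5→d17:-→d18:-→d19:-→d20:H0→d21:-→d22:-→d23:-→d24:H1→d25:-→d26:-→d27:-→d28:-→d29:-→d30:-→d31:-→d32:H2  best=H2
  ? 124.37.164.102  path d0:H1→d1:-→d2:-→d3:-→d4:-→d5:H0→d6:-→d7:-→d8:-→d9:-→d10:-→d11:-→d12:-→d13:-→d14:-→d15:-→d16:-→d17:-→d18:-→d19:-→d20:-→d21:-→d22:-→d23:-→d24:H4  best=H4
  del 124.37.164.192/28 (clear depth 28)

== LOOKUPS ==
["H2","H2","H4","H1","H1","H5","H5","H4","H5","H0","H1","H5","H2","H4"]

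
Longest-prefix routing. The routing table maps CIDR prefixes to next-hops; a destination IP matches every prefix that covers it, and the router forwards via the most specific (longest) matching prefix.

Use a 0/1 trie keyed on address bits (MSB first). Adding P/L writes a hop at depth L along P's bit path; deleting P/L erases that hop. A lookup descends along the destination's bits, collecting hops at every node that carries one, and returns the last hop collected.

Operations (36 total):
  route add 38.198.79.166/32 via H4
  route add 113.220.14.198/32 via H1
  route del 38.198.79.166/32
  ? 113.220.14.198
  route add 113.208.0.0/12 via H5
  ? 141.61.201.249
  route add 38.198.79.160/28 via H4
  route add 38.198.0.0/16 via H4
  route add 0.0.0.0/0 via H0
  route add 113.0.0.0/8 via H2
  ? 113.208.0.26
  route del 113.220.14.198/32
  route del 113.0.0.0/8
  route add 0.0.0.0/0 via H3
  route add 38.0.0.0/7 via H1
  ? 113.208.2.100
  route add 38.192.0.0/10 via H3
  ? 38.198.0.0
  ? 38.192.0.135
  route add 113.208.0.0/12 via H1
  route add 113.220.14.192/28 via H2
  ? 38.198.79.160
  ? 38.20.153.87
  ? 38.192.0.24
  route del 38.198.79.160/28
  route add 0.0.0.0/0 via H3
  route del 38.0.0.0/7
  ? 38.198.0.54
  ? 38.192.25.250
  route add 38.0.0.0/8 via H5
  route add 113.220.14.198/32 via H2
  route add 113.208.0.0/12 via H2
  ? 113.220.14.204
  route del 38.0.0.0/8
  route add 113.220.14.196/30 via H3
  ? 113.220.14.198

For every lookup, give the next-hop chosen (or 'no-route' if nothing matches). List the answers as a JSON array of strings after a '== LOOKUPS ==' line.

Process each operation:
  + 38.198.79.166/32 (H4) depth=32
  + 113.220.14.198/32 (H1) depth=32
  - 38.198.79.166/32 clear@32
  Q 113.220.14.198: descend 01110001110111000000111011000110 ; hops seen [H1] ; pick H1
  + 113.208.0.0/12 (H5) depth=12
  Q 141.61.201.249: descend ε ; hops seen [∅] ; pick no-route
  + 38.198.79.160/28 (H4) depth=28
  + 38.198.0.0/16 (H4) depth=16
  + 0.0.0.0/0 (H0) depth=0
  + 113.0.0.0/8 (H2) depth=8
  Q 113.208.0.26: descend 011100011101 ; hops seen [H0,H2,H5] ; pick H5
  - 113.220.14.198/32 clear@32
  - 113.0.0.0/8 clear@8
  + 0.0.0.0/0 (H3) depth=0
  + 38.0.0.0/7 (H1) depth=7
  Q 113.208.2.100: descend 011100011101 ; hops seen [H3,H5] ; pick H5
  + 38.192.0.0/10 (H3) depth=10
  Q 38.198.0.0: descend 00100110110001100 ; hops seen [H3,H1,H3,H4] ; pick H4
  Q 38.192.0.135: descend 0010011011000 ; hops seen [H3,H1,H3] ; pick H3
  + 113.208.0.0/12 (H1) depth=12
  + 113.220.14.192/28 (H2) depth=28
  Q 38.198.79.160: descend 00100110110001100100111110100 ; hops seen [H3,H1,H3,H4,H4] ; pick H4
  Q 38.20.153.87: descend 00100110 ; hops seen [H3,H1] ; pick H1
  Q 38.192.0.24: descend 0010011011000 ; hops seen [H3,H1,H3] ; pick H3
  - 38.198.79.160/28 clear@28
  + 0.0.0.0/0 (H3) depth=0
  - 38.0.0.0/7 clear@7
  Q 38.198.0.54: descend 00100110110001100 ; hops seen [H3,H3,H4] ; pick H4
  Q 38.192.25.250: descend 0010011011000 ; hops seen [H3,H3] ; pick H3
  + 38.0.0.0/8 (H5) depth=8
  + 113.220.14.198/32 (H2) depth=32
  + 113.208.0.0/12 (H2) depth=12
  Q 113.220.14.204: descend 0111000111011100000011101100 ; hops seen [H3,H2,H2] ; pick H2
  - 38.0.0.0/8 clear@8
  + 113.220.14.196/30 (H3) depth=30
  Q 113.220.14.198: descend 01110001110111000000111011000110 ; hops seen [H3,H2,H2,H3,H2] ; pick H2

== LOOKUPS ==
["H1","no-route","H5","H5","H4","H3","H4","H1","H3","H4","H3","H2","H2"]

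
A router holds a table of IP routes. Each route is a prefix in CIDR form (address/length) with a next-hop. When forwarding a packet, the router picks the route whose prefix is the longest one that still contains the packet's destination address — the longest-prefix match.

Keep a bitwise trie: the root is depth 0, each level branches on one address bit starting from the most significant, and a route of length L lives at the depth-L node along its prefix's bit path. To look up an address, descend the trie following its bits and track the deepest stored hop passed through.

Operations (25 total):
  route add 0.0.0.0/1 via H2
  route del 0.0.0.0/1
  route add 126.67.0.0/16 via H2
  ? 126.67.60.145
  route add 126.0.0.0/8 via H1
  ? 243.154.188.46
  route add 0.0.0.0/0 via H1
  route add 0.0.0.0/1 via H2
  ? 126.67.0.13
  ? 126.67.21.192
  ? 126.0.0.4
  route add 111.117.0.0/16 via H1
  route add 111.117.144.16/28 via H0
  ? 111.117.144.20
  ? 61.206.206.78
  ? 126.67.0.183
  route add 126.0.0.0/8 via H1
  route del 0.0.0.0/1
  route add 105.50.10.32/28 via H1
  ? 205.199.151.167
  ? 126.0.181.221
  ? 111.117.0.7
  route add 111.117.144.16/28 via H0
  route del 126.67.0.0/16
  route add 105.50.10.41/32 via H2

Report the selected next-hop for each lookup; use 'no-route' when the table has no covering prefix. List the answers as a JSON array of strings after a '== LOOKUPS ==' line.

Trace:
  add 0.0.0.0/1 -> H2 at depth 1
  - 0.0.0.0/1 clear@1
  add 126.67.0.0/16 -> H2 at depth 16
  Q 126.67.60.145: descend 0111111001000011 ; hops seen [H2] ; pick H2
  add 126.0.0.0/8 -> H1 at depth 8
  Q 243.154.188.46: descend ε ; hops seen [∅] ; pick no-route
  add 0.0.0.0/0 -> H1 at depth 0
  add 0.0.0.0/1 -> H2 at depth 1
  Q 126.67.0.13: descend 0111111001000011 ; hops seen [H1,H2,H1,H2] ; pick H2
  Q 126.67.21.192: descend 0111111001000011 ; hops seen [H1,H2,H1,H2] ; pick H2
  Q 126.0.0.4: descend 011111100 ; hops seen [H1,H2,H1] ; pick H1
  add 111.117.0.0/16 -> H1 at depth 16
  add 111.117.144.16/28 -> H0 at depth 28
  Q 111.117.144.20: descend 0110111101110101100100000001 ; hops seen [H1,H2,H1,H0] ; pick H0
  Q 61.206.206.78: descend 0 ; hops seen [H1,H2] ; pick H2
  Q 126.67.0.183: descend 0111111001000011 ; hops seen [H1,H2,H1,H2] ; pick H2
  add 126.0.0.0/8 -> H1 at depth 8
  - 0.0.0.0/1 clear@1
  add 105.50.10.32/28 -> H1 at depth 28
  Q 205.199.151.167: descend ε ; hops seen [H1] ; pick H1
  Q 126.0.181.221: descend 011111100 ; hops seen [H1,H1] ; pick H1
  Q 111.117.0.7: descend 0110111101110101 ; hops seen [H1,H1] ; pick H1
  add 111.117.144.16/28 -> H0 at depth 28
  - 126.67.0.0/16 clear@16
  add 105.50.10.41/32 -> H2 at depth 32

== LOOKUPS ==
["H2","no-route","H2","H2","H1","H0","H2","H2","H1","H1","H1"]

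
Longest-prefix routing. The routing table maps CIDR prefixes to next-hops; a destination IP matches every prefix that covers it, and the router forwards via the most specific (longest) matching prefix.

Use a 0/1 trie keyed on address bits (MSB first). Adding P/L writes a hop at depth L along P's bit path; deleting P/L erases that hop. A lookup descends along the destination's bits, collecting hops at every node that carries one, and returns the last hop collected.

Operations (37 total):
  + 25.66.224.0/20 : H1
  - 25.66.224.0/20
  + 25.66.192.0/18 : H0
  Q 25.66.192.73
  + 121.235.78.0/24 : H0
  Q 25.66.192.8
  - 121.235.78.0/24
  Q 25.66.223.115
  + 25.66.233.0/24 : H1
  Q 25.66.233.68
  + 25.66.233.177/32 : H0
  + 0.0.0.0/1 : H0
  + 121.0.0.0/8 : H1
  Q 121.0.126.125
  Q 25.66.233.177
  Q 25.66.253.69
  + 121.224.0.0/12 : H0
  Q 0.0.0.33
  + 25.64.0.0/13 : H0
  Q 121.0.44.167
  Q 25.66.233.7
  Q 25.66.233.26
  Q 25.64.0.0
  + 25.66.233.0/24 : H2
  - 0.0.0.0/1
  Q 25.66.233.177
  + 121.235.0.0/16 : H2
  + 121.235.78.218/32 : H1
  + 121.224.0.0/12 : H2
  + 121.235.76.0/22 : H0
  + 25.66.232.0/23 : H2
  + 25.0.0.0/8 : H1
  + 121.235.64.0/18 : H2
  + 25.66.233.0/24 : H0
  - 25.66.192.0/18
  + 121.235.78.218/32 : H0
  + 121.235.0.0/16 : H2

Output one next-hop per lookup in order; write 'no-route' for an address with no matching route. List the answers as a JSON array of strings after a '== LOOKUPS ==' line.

Trace:
  + 25.66.224.0/20 (H1) depth=20
  del 25.66.224.0/20 (clear depth 20)
  + 25.66.192.0/18 (H0) depth=18
  Q 25.66.192.73: descend 000110010100001011 ; hops seen [H0] ; pick H0
  + 121.235.78.0/24 (H0) depth=24
  Q 25.66.192.8: descend 000110010100001011 ; hops seen [H0] ; pick H0
  del 121.235.78.0/24 (clear depth 24)
  Q 25.66.223.115: descend 000110010100001011 ; hops seen [H0] ; pick H0
  + 25.66.233.0/24 (H1) depth=24
  Q 25.66.233.68: descend 000110010100001011101001 ; hops seen [H0,H1] ; pick H1
  + 25.66.233.177/32 (H0) depth=32
  + 0.0.0.0/1 (H0) depth=1
  + 121.0.0.0/8 (H1) depth=8
  Q 121.0.126.125: descend 01111001 ; hops seen [H0,H1] ; pick H1
  Q 25.66.233.177: descend 00011001010000101110100110110001 ; hops seen [H0,H0,H1,H0] ; pick H0
  Q 25.66.253.69: descend 0001100101000010111 ; hops seen [H0,H0] ; pick H0
  + 121.224.0.0/12 (H0) depth=12
  Q 0.0.0.33: descend 000 ; hops seen [H0] ; pick H0
  + 25.64.0.0/13 (H0) depth=13
  Q 121.0.44.167: descend 01111001 ; hops seen [H0,H1] ; pick H1
  Q 25.66.233.7: descend 000110010100001011101001 ; hops seen [H0,H0,H0,H1] ; pick H1
  Q 25.66.233.26: descend 000110010100001011101001 ; hops seen [H0,H0,H0,H1] ; pick H1
  Q 25.64.0.0: descend 00011001010000 ; hops seen [H0,H0] ; pick H0
  + 25.66.233.0/24 (H2) depth=24
  del 0.0.0.0/1 (clear depth 1)
  Q 25.66.233.177: descend 00011001010000101110100110110001 ; hops seen [H0,H0,H2,H0] ; pick H0
  + 121.235.0.0/16 (H2) depth=16
  + 121.235.78.218/32 (H1) depth=32
  + 121.224.0.0/12 (H2) depth=12
  + 121.235.76.0/22 (H0) depth=22
  + 25.66.232.0/23 (H2) depth=23
  + 25.0.0.0/8 (H1) depth=8
  + 121.235.64.0/18 (H2) depth=18
  + 25.66.233.0/24 (H0) depth=24
  del 25.66.192.0/18 (clear depth 18)
  + 121.235.78.218/32 (H0) depth=32
  + 121.235.0.0/16 (H2) depth=16

== LOOKUPS ==
["H0","H0","H0","H1","H1","H0","H0","H0","H1","H1","H1","H0","H0"]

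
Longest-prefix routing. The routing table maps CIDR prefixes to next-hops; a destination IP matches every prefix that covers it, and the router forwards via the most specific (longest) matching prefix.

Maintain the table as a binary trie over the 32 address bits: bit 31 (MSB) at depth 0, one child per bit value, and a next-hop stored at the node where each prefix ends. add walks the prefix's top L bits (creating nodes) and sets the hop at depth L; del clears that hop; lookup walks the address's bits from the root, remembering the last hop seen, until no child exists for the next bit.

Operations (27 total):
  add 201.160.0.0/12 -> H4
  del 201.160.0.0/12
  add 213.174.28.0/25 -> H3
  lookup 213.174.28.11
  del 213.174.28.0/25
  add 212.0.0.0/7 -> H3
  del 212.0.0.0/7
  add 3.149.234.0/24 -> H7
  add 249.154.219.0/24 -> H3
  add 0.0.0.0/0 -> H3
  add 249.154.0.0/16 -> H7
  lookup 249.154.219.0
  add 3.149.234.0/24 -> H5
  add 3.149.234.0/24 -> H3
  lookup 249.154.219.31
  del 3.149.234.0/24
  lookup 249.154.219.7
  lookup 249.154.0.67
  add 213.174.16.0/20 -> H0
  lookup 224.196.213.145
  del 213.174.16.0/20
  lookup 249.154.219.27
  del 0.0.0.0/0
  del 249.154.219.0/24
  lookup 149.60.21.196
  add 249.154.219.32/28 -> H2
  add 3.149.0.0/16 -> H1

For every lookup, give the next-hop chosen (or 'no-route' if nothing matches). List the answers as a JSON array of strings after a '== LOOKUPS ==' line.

Trace:
  add 201.160.0.0/12 -> H4 at depth 12
  - 201.160.0.0/12 clear@12
  add 213.174.28.0/25 -> H3 at depth 25
  Q 213.174.28.11: descend 1101010110101110000111000 ; hops seen [H3] ; pick H3
  - 213.174.28.0/25 clear@25
  add 212.0.0.0/7 -> H3 at depth 7
  - 212.0.0.0/7 clear@7
  add 3.149.234.0/24 -> H7 at depth 24
  add 249.154.219.0/24 -> H3 at depth 24
  add 0.0.0.0/0 -> H3 at depth 0
  add 249.154.0.0/16 -> H7 at depth 16
  Q 249.154.219.0: descend 111110011001101011011011 ; hops seen [H3,H7,H3] ; pick H3
  add 3.149.234.0/24 -> H5 at depth 24
  add 3.149.234.0/24 -> H3 at depth 24
  Q 249.154.219.31: descend 111110011001101011011011 ; hops seen [H3,H7,H3] ; pick H3
  - 3.149.234.0/24 clear@24
  Q 249.154.219.7: descend 111110011001101011011011 ; hops seen [H3,H7,H3] ; pick H3
  Q 249.154.0.67: descend 1111100110011010 ; hops seen [H3,H7] ; pick H7
  add 213.174.16.0/20 -> H0 at depth 20
  Q 224.196.213.145: descend 111 ; hops seen [H3] ; pick H3
  - 213.174.16.0/20 clear@20
  Q 249.154.219.27: descend 111110011001101011011011 ; hops seen [H3,H7,H3] ; pick H3
  - 0.0.0.0/0 clear@0
  - 249.154.219.0/24 clear@24
  Q 149.60.21.196: descend 1 ; hops seen [∅] ; pick no-route
  add 249.154.219.32/28 -> H2 at depth 28
  add 3.149.0.0/16 -> H1 at depth 16

== LOOKUPS ==
["H3","H3","H3","H3","H7","H3","H3","no-route"]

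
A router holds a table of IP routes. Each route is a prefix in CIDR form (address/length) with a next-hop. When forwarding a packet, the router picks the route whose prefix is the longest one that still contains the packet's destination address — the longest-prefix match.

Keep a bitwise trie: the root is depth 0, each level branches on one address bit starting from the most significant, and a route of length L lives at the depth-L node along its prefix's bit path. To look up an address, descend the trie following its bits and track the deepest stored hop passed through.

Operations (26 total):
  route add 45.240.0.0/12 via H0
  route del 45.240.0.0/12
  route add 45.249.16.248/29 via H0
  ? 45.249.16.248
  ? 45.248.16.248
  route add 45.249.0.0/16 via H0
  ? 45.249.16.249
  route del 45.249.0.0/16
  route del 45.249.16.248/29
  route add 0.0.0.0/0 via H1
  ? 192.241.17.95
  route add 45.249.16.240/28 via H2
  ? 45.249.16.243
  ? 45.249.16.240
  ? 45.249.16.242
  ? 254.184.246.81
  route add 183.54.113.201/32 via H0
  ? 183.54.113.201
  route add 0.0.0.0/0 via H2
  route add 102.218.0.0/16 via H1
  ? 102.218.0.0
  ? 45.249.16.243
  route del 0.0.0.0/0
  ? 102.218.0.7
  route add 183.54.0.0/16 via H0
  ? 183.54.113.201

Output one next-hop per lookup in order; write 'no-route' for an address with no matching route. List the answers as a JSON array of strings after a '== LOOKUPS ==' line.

Trace:
  + 45.240.0.0/12 (H0) depth=12
  - 45.240.0.0/12 clear@12
  + 45.249.16.248/29 (H0) depth=29
  ? 45.249.16.248  path d0:-→d1:-→d2:-→d3:-→d4:-→d5:-→d6:-→d7:-→d8:-→d9:-→d10:-→d11:-→d12:-→d13:-→d14:-→d15:-→d16:-→d17:-→d18:-→d19:-→d20:-→d21:-→d22:-→d23:-→d24:-→d25:-→d26:-→d27:-→d28:-→d29:H0  best=H0
  ? 45.248.16.248  path d0:-→d1:-→d2:-→d3:-→d4:-→d5:-→d6:-→d7:-→d8:-→d9:-→d10:-→d11:-→d12:-→d13:-→d14:-→d15:-  best=no-route
  + 45.249.0.0/16 (H0) depth=16
  ? 45.249.16.249  path d0:-→d1:-→d2:-→d3:-→d4:-→d5:-→d6:-→d7:-→d8:-→d9:-→d10:-→d11:-→d12:-→d13:-→d14:-→d15:-→d16:H0→d17:-→d18:-→d19:-→d20:-→d21:-→d22:-→d23:-→d24:-→d25:-→d26:-→d27:-→d28:-→d29:H0  best=H0
  - 45.249.0.0/16 clear@16
  - 45.249.16.248/29 clear@29
  + 0.0.0.0/0 (H1) depth=0
  ? 192.241.17.95  path d0:H1  best=H1
  + 45.249.16.240/28 (H2) depth=28
  ? 45.249.16.243  path d0:H1→d1:-→d2:-→d3:-→d4:-→d5:-→d6:-→d7:-→d8:-→d9:-→d10:-→d11:-→d12:-→d13:-→d14:-→d15:-→d16:-→d17:-→d18:-→d19:-→d20:-→d21:-→d22:-→d23:-→d24:-→d25:-→d26:-→d27:-→d28:H2  best=H2
  ? 45.249.16.240  path d0:H1→d1:-→d2:-→d3:-→d4:-→d5:-→d6:-→d7:-→d8:-→d9:-→d10:-→d11:-→d12:-→d13:-→d14:-→d15:-→d16:-→d17:-→d18:-→d19:-→d20:-→d21:-→d22:-→d23:-→d24:-→d25:-→d26:-→d27:-→d28:H2  best=H2
  ? 45.249.16.242  path d0:H1→d1:-→d2:-→d3:-→d4:-→d5:-→d6:-→d7:-→d8:-→d9:-→d10:-→d11:-→d12:-→d13:-→d14:-→d15:-→d16:-→d17:-→d18:-→d19:-→d20:-→d21:-→d22:-→d23:-→d24:-→d25:-→d26:-→d27:-→d28:H2  best=H2
  ? 254.184.246.81  path d0:H1  best=H1
  + 183.54.113.201/32 (H0) depth=32
  ? 183.54.113.201  path d0:H1→d1:-→d2:-→d3:-→d4:-→d5:-→d6:-→d7:-→d8:-→d9:-→d10:-→d11:-→d12:-→d13:-→d14:-→d15:-→d16:-→d17:-→d18:-→d19:-→d20:-→d21:-→d22:-→d23:-→d24:-→d25:-→d26:-→d27:-→d28:-→d29:-→d30:-→d31:-→d32:H0  best=H0
  + 0.0.0.0/0 (H2) depth=0
  + 102.218.0.0/16 (H1) depth=16
  ? 102.218.0.0  path d0:H2→d1:-→d2:-→d3:-→d4:-→d5:-→d6:-→d7:-→d8:-→d9:-→d10:-→d11:-→d12:-→d13:-→d14:-→d15:-→d16:H1  best=H1
  ? 45.249.16.243  path d0:H2→d1:-→d2:-→d3:-→d4:-→d5:-→d6:-→d7:-→d8:-→d9:-→d10:-→d11:-→d12:-→d13:-→d14:-→d15:-→d16:-→d17:-→d18:-→d19:-→d20:-→d21:-→d22:-→d23:-→d24:-→d25:-→d26:-→d27:-→d28:H2  best=H2
  - 0.0.0.0/0 clear@0
  ? 102.218.0.7  path d0:-→d1:-→d2:-→d3:-→d4:-→d5:-→d6:-→d7:-→d8:-→d9:-→d10:-→d11:-→d12:-→d13:-→d14:-→d15:-→d16:H1  best=H1
  + 183.54.0.0/16 (H0) depth=16
  ? 183.54.113.201  path d0:-→d1:-→d2:-→d3:-→d4:-→d5:-→d6:-→d7:-→d8:-→d9:-→d10:-→d11:-→d12:-→d13:-→d14:-→d15:-→d16:H0→d17:-→d18:-→d19:-→d20:-→d21:-→d22:-→d23:-→d24:-→d25:-→d26:-→d27:-→d28:-→d29:-→d30:-→d31:-→d32:H0  best=H0

== LOOKUPS ==
["H0","no-route","H0","H1","H2","H2","H2","H1","H0","H1","H2","H1","H0"]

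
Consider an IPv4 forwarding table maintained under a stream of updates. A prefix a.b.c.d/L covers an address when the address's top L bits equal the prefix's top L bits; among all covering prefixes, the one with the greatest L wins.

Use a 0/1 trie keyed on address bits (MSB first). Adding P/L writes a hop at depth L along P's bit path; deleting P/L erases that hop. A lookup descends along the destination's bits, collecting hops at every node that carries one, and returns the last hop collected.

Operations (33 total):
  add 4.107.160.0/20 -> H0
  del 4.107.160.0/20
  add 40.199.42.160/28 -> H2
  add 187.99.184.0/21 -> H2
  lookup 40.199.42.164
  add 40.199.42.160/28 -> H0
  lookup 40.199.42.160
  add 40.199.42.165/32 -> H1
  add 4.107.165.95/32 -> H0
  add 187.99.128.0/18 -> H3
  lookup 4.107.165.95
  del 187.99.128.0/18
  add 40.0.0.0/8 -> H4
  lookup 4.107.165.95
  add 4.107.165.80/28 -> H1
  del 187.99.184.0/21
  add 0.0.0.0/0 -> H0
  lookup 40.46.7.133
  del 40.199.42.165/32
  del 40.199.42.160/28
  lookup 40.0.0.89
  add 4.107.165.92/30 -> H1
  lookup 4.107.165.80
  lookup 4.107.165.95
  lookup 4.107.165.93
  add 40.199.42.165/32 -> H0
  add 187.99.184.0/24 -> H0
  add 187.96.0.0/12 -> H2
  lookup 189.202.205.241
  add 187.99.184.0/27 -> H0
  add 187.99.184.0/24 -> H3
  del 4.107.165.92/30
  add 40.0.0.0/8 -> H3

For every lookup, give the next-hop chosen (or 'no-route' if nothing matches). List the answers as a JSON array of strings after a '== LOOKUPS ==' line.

Process each operation:
  add 4.107.160.0/20 -> H0 at depth 20
  del 4.107.160.0/20 (clear depth 20)
  add 40.199.42.160/28 -> H2 at depth 28
  add 187.99.184.0/21 -> H2 at depth 21
  lookup 40.199.42.164: bits 0010100011000111001010101010 walk d0:-→d1:-→d2:-→d3:-→d4:-→d5:-→d6:-→d7:-→d8:-→d9:-→d10:-→d11:-→d12:-→d13:-→d14:-→d15:-→d16:-→d17:-→d18:-→d19:-→d20:-→d21:-→d22:-→d23:-→d24:-→d25:-→d26:-→d27:-→d28:H2 -> H2
  add 40.199.42.160/28 -> H0 at depth 28
  lookup 40.199.42.160: bits 0010100011000111001010101010 walk d0:-→d1:-→d2:-→d3:-→d4:-→d5:-→d6:-→d7:-→d8:-→d9:-→d10:-→d11:-→d12:-→d13:-→d14:-→d15:-→d16:-→d17:-→d18:-→d19:-→d20:-→d21:-→d22:-→d23:-→d24:-→d25:-→d26:-→d27:-→d28:H0 -> H0
  add 40.199.42.165/32 -> H1 at depth 32
  add 4.107.165.95/32 -> H0 at depth 32
  add 187.99.128.0/18 -> H3 at depth 18
  lookup 4.107.165.95: bits 00000100011010111010010101011111 walk d0:-→d1:-→d2:-→d3:-→d4:-→d5:-→d6:-→d7:-→d8:-→d9:-→d10:-→d11:-→d12:-→d13:-→d14:-→d15:-→d16:-→d17:-→d18:-→d19:-→d20:-→d21:-→d22:-→d23:-→d24:-→d25:-→d26:-→d27:-→d28:-→d29:-→d30:-→d31:-→d32:H0 -> H0
  del 187.99.128.0/18 (clear depth 18)
  add 40.0.0.0/8 -> H4 at depth 8
  lookup 4.107.165.95: bits 00000100011010111010010101011111 walk d0:-→d1:-→d2:-→d3:-→d4:-→d5:-→d6:-→d7:-→d8:-→d9:-→d10:-→d11:-→d12:-→d13:-→d14:-→d15:-→d16:-→d17:-→d18:-→d19:-→d20:-→d21:-→d22:-→d23:-→d24:-→d25:-→d26:-→d27:-→d28:-→d29:-→d30:-→d31:-→d32:H0 -> H0
  add 4.107.165.80/28 -> H1 at depth 28
  del 187.99.184.0/21 (clear depth 21)
  add 0.0.0.0/0 -> H0 at depth 0
  lookup 40.46.7.133: bits 00101000 walk d0:H0→d1:-→d2:-→d3:-→d4:-→d5:-→d6:-→d7:-→d8:H4 -> H4
  del 40.199.42.165/32 (clear depth 32)
  del 40.199.42.160/28 (clear depth 28)
  lookup 40.0.0.89: bits 00101000 walk d0:H0→d1:-→d2:-→d3:-→d4:-→d5:-→d6:-→d7:-→d8:H4 -> H4
  add 4.107.165.92/30 -> H1 at depth 30
  lookup 4.107.165.80: bits 0000010001101011101001010101 walk d0:H0→d1:-→d2:-→d3:-→d4:-→d5:-→d6:-→d7:-→d8:-→d9:-→d10:-→d11:-→d12:-→d13:-→d14:-→d15:-→d16:-→d17:-→d18:-→d19:-→d20:-→d21:-→d22:-→d23:-→d24:-→d25:-→d26:-→d27:-→d28:H1 -> H1
  lookup 4.107.165.95: bits 00000100011010111010010101011111 walk d0:H0→d1:-→d2:-→d3:-→d4:-→d5:-→d6:-→d7:-→d8:-→d9:-→d10:-→d11:-→d12:-→d13:-→d14:-→d15:-→d16:-→d17:-→d18:-→d19:-→d20:-→d21:-→d22:-→d23:-→d24:-→d25:-→d26:-→d27:-→d28:H1→d29:-→d30:H1→d31:-→d32:H0 -> H0
  lookup 4.107.165.93: bits 000001000110101110100101010111 walk d0:H0→d1:-→d2:-→d3:-→d4:-→d5:-→d6:-→d7:-→d8:-→d9:-→d10:-→d11:-→d12:-→d13:-→d14:-→d15:-→d16:-→d17:-→d18:-→d19:-→d20:-→d21:-→d22:-→d23:-→d24:-→d25:-→d26:-→d27:-→d28:H1→d29:-→d30:H1 -> H1
  add 40.199.42.165/32 -> H0 at depth 32
  add 187.99.184.0/24 -> H0 at depth 24
  add 187.96.0.0/12 -> H2 at depth 12
  lookup 189.202.205.241: bits 10111 walk d0:H0→d1:-→d2:-→d3:-→d4:-→d5:- -> H0
  add 187.99.184.0/27 -> H0 at depth 27
  add 187.99.184.0/24 -> H3 at depth 24
  del 4.107.165.92/30 (clear depth 30)
  add 40.0.0.0/8 -> H3 at depth 8

== LOOKUPS ==
["H2","H0","H0","H0","H4","H4","H1","H0","H1","H0"]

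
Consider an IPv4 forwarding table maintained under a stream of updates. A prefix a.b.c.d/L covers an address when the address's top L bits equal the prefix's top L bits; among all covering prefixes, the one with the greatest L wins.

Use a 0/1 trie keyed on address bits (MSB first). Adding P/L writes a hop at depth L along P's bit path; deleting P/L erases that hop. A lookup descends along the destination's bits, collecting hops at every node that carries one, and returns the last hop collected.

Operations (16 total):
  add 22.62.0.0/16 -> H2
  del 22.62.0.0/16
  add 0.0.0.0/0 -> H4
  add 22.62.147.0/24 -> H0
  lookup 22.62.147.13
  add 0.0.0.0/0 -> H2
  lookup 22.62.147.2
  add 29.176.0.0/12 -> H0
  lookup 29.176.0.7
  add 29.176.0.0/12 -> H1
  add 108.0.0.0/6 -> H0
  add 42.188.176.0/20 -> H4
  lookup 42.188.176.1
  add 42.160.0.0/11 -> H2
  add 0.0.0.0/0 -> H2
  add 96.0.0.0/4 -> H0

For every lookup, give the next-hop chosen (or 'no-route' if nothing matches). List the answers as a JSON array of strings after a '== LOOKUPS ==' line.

Trace:
  + 22.62.0.0/16 (H2) depth=16
  - 22.62.0.0/16 clear@16
  + 0.0.0.0/0 (H4) depth=0
  + 22.62.147.0/24 (H0) depth=24
  ? 22.62.147.13  path d0:H4→d1:-→d2:-→d3:-→d4:-→d5:-→d6:-→d7:-→d8:-→d9:-→d10:-→d11:-→d12:-→d13:-→d14:-→d15:-→d16:-→d17:-→d18:-→d19:-→d20:-→d21:-→d22:-→d23:-→d24:H0  best=H0
  + 0.0.0.0/0 (H2) depth=0
  ? 22.62.147.2  path d0:H2→d1:-→d2:-→d3:-→d4:-→d5:-→d6:-→d7:-→d8:-→d9:-→d10:-→d11:-→d12:-→d13:-→d14:-→d15:-→d16:-→d17:-→d18:-→d19:-→d20:-→d21:-→d22:-→d23:-→d24:H0  best=H0
  + 29.176.0.0/12 (H0) depth=12
  ? 29.176.0.7  path d0:H2→d1:-→d2:-→d3:-→d4:-→d5:-→d6:-→d7:-→d8:-→d9:-→d10:-→d11:-→d12:H0  best=H0
  + 29.176.0.0/12 (H1) depth=12
  + 108.0.0.0/6 (H0) depth=6
  + 42.188.176.0/20 (H4) depth=20
  ? 42.188.176.1  path d0:H2→d1:-→d2:-→d3:-→d4:-→d5:-→d6:-→d7:-→d8:-→d9:-→d10:-→d11:-→d12:-→d13:-→d14:-→d15:-→d16:-→d17:-→d18:-→d19:-→d20:H4  best=H4
  + 42.160.0.0/11 (H2) depth=11
  + 0.0.0.0/0 (H2) depth=0
  + 96.0.0.0/4 (H0) depth=4

== LOOKUPS ==
["H0","H0","H0","H4"]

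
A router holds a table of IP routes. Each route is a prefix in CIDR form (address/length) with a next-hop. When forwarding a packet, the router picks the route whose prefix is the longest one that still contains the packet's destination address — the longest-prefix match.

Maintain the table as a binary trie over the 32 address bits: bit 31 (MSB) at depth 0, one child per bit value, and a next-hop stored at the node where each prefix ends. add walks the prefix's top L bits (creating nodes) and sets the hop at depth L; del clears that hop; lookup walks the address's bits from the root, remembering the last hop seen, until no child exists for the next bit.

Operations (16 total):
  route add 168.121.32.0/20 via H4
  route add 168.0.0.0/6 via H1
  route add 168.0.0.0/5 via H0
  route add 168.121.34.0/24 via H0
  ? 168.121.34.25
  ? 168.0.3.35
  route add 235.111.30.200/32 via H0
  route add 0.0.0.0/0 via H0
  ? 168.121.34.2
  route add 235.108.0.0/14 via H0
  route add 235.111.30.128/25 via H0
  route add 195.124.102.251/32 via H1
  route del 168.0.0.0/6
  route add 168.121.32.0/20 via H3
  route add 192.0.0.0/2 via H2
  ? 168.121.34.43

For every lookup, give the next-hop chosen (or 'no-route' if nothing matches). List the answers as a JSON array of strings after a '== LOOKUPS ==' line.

Apply in order:
  + 168.121.32.0/20 (H4) depth=20
  + 168.0.0.0/6 (H1) depth=6
  + 168.0.0.0/5 (H0) depth=5
  + 168.121.34.0/24 (H0) depth=24
  Q 168.121.34.25: descend 101010000111100100100010 ; hops seen [H0,H1,H4,H0] ; pick H0
  Q 168.0.3.35: descend 101010000 ; hops seen [H0,H1] ; pick H1
  + 235.111.30.200/32 (H0) depth=32
  + 0.0.0.0/0 (H0) depth=0
  Q 168.121.34.2: descend 101010000111100100100010 ; hops seen [H0,H0,H1,H4,H0] ; pick H0
  + 235.108.0.0/14 (H0) depth=14
  + 235.111.30.128/25 (H0) depth=25
  + 195.124.102.251/32 (H1) depth=32
  - 168.0.0.0/6 clear@6
  + 168.121.32.0/20 (H3) depth=20
  + 192.0.0.0/2 (H2) depth=2
  Q 168.121.34.43: descend 101010000111100100100010 ; hops seen [H0,H0,H3,H0] ; pick H0

== LOOKUPS ==
["H0","H1","H0","H0"]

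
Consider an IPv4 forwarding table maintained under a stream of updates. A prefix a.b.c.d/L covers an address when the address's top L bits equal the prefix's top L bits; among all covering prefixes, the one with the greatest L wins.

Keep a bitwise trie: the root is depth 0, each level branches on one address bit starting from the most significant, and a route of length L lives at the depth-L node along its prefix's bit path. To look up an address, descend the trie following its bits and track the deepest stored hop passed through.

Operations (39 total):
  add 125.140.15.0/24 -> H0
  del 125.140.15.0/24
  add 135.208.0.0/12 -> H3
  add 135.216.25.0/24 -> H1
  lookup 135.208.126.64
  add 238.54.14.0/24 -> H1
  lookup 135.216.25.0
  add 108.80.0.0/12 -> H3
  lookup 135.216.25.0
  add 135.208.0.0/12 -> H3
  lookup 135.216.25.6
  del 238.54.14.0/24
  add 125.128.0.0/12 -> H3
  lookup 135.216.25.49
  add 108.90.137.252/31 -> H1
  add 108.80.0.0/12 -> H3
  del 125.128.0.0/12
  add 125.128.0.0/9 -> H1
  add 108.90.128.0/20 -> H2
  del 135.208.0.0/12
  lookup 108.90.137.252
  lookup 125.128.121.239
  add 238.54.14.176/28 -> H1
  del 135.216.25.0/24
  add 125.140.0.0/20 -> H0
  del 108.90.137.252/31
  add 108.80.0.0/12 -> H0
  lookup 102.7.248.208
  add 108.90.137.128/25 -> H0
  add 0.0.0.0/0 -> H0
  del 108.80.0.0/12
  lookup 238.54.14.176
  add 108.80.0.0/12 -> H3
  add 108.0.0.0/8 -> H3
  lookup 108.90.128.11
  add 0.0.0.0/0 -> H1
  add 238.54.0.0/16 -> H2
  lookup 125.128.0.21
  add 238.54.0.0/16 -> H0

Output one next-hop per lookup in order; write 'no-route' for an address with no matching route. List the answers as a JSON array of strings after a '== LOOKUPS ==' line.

Process each operation:
  add 125.140.15.0/24 -> H0 at depth 24
  del 125.140.15.0/24 (clear depth 24)
  add 135.208.0.0/12 -> H3 at depth 12
  add 135.216.25.0/24 -> H1 at depth 24
  ? 135.208.126.64  path d0:-→d1:-→d2:-→d3:-→d4:-→d5:-→d6:-→d7:-→d8:-→d9:-→d10:-→d11:-→d12:H3  best=H3
  add 238.54.14.0/24 -> H1 at depth 24
  ? 135.216.25.0  path d0:-→d1:-→d2:-→d3:-→d4:-→d5:-→d6:-→d7:-→d8:-→d9:-→d10:-→d11:-→d12:H3→d13:-→d14:-→d15:-→d16:-→d17:-→d18:-→d19:-→d20:-→d21:-→d22:-→d23:-→d24:H1  best=H1
  add 108.80.0.0/12 -> H3 at depth 12
  ? 135.216.25.0  path d0:-→d1:-→d2:-→d3:-→d4:-→d5:-→d6:-→d7:-→d8:-→d9:-→d10:-→d11:-→d12:H3→d13:-→d14:-→d15:-→d16:-→d17:-→d18:-→d19:-→d20:-→d21:-→d22:-→d23:-→d24:H1  best=H1
  add 135.208.0.0/12 -> H3 at depth 12
  ? 135.216.25.6  path d0:-→d1:-→d2:-→d3:-→d4:-→d5:-→d6:-→d7:-→d8:-→d9:-→d10:-→d11:-→d12:H3→d13:-→d14:-→d15:-→d16:-→d17:-→d18:-→d19:-→d20:-→d21:-→d22:-→d23:-→d24:H1  best=H1
  del 238.54.14.0/24 (clear depth 24)
  add 125.128.0.0/12 -> H3 at depth 12
  ? 135.216.25.49  path d0:-→d1:-→d2:-→d3:-→d4:-→d5:-→d6:-→d7:-→d8:-→d9:-→d10:-→d11:-→d12:H3→d13:-→d14:-→d15:-→d16:-→d17:-→d18:-→d19:-→d20:-→d21:-→d22:-→d23:-→d24:H1  best=H1
  add 108.90.137.252/31 -> H1 at depth 31
  add 108.80.0.0/12 -> H3 at depth 12
  del 125.128.0.0/12 (clear depth 12)
  add 125.128.0.0/9 -> H1 at depth 9
  add 108.90.128.0/20 -> H2 at depth 20
  del 135.208.0.0/12 (clear depth 12)
  ? 108.90.137.252  path d0:-→d1:-→d2:-→d3:-→d4:-→d5:-→d6:-→d7:-→d8:-→d9:-→d10:-→d11:-→d12:H3→d13:-→d14:-→d15:-→d16:-→d17:-→d18:-→d19:-→d20:H2→d21:-→d22:-→d23:-→d24:-→d25:-→d26:-→d27:-→d28:-→d29:-→d30:-→d31:H1  best=H1
  ? 125.128.121.239  path d0:-→d1:-→d2:-→d3:-→d4:-→d5:-→d6:-→d7:-→d8:-→d9:H1→d10:-→d11:-→d12:-  best=H1
  add 238.54.14.176/28 -> H1 at depth 28
  del 135.216.25.0/24 (clear depth 24)
  add 125.140.0.0/20 -> H0 at depth 20
  del 108.90.137.252/31 (clear depth 31)
  add 108.80.0.0/12 -> H0 at depth 12
  ? 102.7.248.208  path d0:-→d1:-→d2:-→d3:-→d4:-  best=no-route
  add 108.90.137.128/25 -> H0 at depth 25
  add 0.0.0.0/0 -> H0 at depth 0
  del 108.80.0.0/12 (clear depth 12)
  ? 238.54.14.176  path d0:H0→d1:-→d2:-→d3:-→d4:-→d5:-→d6:-→d7:-→d8:-→d9:-→d10:-→d11:-→d12:-→d13:-→d14:-→d15:-→d16:-→d17:-→d18:-→d19:-→d20:-→d21:-→d22:-→d23:-→d24:-→d25:-→d26:-→d27:-→d28:H1  best=H1
  add 108.80.0.0/12 -> H3 at depth 12
  add 108.0.0.0/8 -> H3 at depth 8
  ? 108.90.128.11  path d0:H0→d1:-→d2:-→d3:-→d4:-→d5:-→d6:-→d7:-→d8:H3→d9:-→d10:-→d11:-→d12:H3→d13:-→d14:-→d15:-→d16:-→d17:-→d18:-→d19:-→d20:H2  best=H2
  add 0.0.0.0/0 -> H1 at depth 0
  add 238.54.0.0/16 -> H2 at depth 16
  ? 125.128.0.21  path d0:H1→d1:-→d2:-→d3:-→d4:-→d5:-→d6:-→d7:-→d8:-→d9:H1→d10:-→d11:-→d12:-  best=H1
  add 238.54.0.0/16 -> H0 at depth 16

== LOOKUPS ==
["H3","H1","H1","H1","H1","H1","H1","no-route","H1","H2","H1"]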